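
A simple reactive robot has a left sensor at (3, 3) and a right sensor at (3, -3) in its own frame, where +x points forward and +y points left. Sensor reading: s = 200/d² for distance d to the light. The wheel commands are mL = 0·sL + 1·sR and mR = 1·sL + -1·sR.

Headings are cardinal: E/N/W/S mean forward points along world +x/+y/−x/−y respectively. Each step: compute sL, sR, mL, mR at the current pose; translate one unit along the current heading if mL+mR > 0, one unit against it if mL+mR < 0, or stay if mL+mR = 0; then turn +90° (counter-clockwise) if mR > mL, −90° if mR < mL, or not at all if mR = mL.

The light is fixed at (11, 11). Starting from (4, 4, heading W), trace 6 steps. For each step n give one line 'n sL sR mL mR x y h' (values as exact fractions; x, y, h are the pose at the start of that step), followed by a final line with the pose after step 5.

0 1 50/29 50/29 -21/29 4 4 W
1 200/137 200/41 200/41 -19200/5617 3 4 N
2 100/17 100/53 100/53 3600/901 3 5 E
3 200/109 8 8 -672/109 4 5 N
4 10 5/2 5/2 15/2 4 6 E
5 40/17 200/13 200/13 -2880/221 5 6 N
final 5 7 E

n=0: pose=(4,4,W); sL=1, sR=50/29; mL=50/29, mR=-21/29; mL+mR=1 → advance +1; mR−mL=-71/29 → turn -1·90°
n=1: pose=(3,4,N); sL=200/137, sR=200/41; mL=200/41, mR=-19200/5617; mL+mR=200/137 → advance +1; mR−mL=-46600/5617 → turn -1·90°
n=2: pose=(3,5,E); sL=100/17, sR=100/53; mL=100/53, mR=3600/901; mL+mR=100/17 → advance +1; mR−mL=1900/901 → turn +1·90°
n=3: pose=(4,5,N); sL=200/109, sR=8; mL=8, mR=-672/109; mL+mR=200/109 → advance +1; mR−mL=-1544/109 → turn -1·90°
n=4: pose=(4,6,E); sL=10, sR=5/2; mL=5/2, mR=15/2; mL+mR=10 → advance +1; mR−mL=5 → turn +1·90°
n=5: pose=(5,6,N); sL=40/17, sR=200/13; mL=200/13, mR=-2880/221; mL+mR=40/17 → advance +1; mR−mL=-6280/221 → turn -1·90°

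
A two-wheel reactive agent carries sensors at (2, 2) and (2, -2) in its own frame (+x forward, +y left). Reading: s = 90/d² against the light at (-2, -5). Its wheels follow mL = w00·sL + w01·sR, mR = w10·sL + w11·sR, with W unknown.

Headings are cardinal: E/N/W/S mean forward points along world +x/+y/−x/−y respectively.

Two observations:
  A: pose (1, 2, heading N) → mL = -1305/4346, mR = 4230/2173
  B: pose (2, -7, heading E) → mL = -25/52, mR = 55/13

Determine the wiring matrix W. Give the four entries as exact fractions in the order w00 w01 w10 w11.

1/2 -1 1 1

obs A: pose=(1,2,N) → sL=45/41, sR=45/53, mL=-1305/4346, mR=4230/2173
obs B: pose=(2,-7,E) → sL=5/2, sR=45/26, mL=-25/52, mR=55/13
sensor matrix S = [[45/41, 45/53], [5/2, 45/26]]; det S = -6300/28249
solve [mL_A; mL_B] = S·[w00; w01] and [mR_A; mR_B] = S·[w10; w11]:
  w00 = 1/2, w01 = -1, w10 = 1, w11 = 1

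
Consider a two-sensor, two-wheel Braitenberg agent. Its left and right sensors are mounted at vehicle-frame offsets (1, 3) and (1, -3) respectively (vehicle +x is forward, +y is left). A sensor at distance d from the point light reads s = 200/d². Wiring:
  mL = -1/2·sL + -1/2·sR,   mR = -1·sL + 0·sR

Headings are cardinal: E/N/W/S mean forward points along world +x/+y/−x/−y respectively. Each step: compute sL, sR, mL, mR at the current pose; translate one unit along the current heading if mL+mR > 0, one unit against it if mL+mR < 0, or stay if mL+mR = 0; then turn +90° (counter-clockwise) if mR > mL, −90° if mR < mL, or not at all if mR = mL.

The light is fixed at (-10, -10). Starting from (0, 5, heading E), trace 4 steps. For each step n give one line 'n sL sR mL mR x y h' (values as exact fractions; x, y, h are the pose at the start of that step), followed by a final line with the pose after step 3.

0 40/89 40/53 -2840/4717 -40/89 0 5 E
1 50/73 1/2 -173/292 -50/73 -1 5 N
2 200/389 200/221 -61000/85969 -200/389 -1 4 E
3 4/5 100/173 -596/865 -4/5 -2 4 N
final -2 3 E

n=0: pose=(0,5,E); sL=40/89, sR=40/53; mL=-2840/4717, mR=-40/89; mL+mR=-4960/4717 → advance -1; mR−mL=720/4717 → turn +1·90°
n=1: pose=(-1,5,N); sL=50/73, sR=1/2; mL=-173/292, mR=-50/73; mL+mR=-373/292 → advance -1; mR−mL=-27/292 → turn -1·90°
n=2: pose=(-1,4,E); sL=200/389, sR=200/221; mL=-61000/85969, mR=-200/389; mL+mR=-105200/85969 → advance -1; mR−mL=16800/85969 → turn +1·90°
n=3: pose=(-2,4,N); sL=4/5, sR=100/173; mL=-596/865, mR=-4/5; mL+mR=-1288/865 → advance -1; mR−mL=-96/865 → turn -1·90°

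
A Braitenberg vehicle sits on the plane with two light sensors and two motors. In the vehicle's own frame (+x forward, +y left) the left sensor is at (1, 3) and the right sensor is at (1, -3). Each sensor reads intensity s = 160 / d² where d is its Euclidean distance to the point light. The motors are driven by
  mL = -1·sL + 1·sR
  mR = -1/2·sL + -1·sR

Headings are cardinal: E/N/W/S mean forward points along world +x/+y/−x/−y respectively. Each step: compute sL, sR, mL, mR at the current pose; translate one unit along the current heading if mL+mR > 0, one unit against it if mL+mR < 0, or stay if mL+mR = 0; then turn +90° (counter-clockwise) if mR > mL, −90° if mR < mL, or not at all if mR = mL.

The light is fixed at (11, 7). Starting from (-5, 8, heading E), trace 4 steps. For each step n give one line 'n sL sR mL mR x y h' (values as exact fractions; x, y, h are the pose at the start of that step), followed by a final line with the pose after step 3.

0 160/241 160/229 1920/55189 -56880/55189 -5 8 E
1 40/49 2/5 -102/245 -198/245 -6 8 S
2 32/65 160/349 -768/22685 -15984/22685 -6 9 W
3 16/37 80/89 1536/3293 -3672/3293 -5 9 N
final -5 8 E

n=0: pose=(-5,8,E); sL=160/241, sR=160/229; mL=1920/55189, mR=-56880/55189; mL+mR=-240/241 → advance -1; mR−mL=-58800/55189 → turn -1·90°
n=1: pose=(-6,8,S); sL=40/49, sR=2/5; mL=-102/245, mR=-198/245; mL+mR=-60/49 → advance -1; mR−mL=-96/245 → turn -1·90°
n=2: pose=(-6,9,W); sL=32/65, sR=160/349; mL=-768/22685, mR=-15984/22685; mL+mR=-48/65 → advance -1; mR−mL=-15216/22685 → turn -1·90°
n=3: pose=(-5,9,N); sL=16/37, sR=80/89; mL=1536/3293, mR=-3672/3293; mL+mR=-24/37 → advance -1; mR−mL=-5208/3293 → turn -1·90°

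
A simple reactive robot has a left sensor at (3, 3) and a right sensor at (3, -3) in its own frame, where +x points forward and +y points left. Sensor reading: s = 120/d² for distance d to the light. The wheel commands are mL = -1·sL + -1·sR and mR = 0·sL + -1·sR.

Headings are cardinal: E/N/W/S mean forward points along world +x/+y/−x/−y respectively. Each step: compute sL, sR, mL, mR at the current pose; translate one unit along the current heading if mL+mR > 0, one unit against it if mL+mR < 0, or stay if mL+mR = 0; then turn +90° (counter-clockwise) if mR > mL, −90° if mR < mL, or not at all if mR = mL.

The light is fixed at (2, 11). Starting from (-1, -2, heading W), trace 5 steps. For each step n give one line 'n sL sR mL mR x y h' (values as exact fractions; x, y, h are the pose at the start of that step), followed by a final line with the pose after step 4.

0 30/73 15/17 -1605/1241 -15/17 -1 -2 W
1 120/257 120/281 -64560/72217 -120/281 0 -2 S
2 60/41 60/113 -9240/4633 -60/113 0 -1 E
3 40/39 40/27 -880/351 -40/27 -1 -1 N
4 30/73 15/17 -1605/1241 -15/17 -1 -2 W
final 0 -2 S

n=0: pose=(-1,-2,W); sL=30/73, sR=15/17; mL=-1605/1241, mR=-15/17; mL+mR=-2700/1241 → advance -1; mR−mL=30/73 → turn +1·90°
n=1: pose=(0,-2,S); sL=120/257, sR=120/281; mL=-64560/72217, mR=-120/281; mL+mR=-95400/72217 → advance -1; mR−mL=120/257 → turn +1·90°
n=2: pose=(0,-1,E); sL=60/41, sR=60/113; mL=-9240/4633, mR=-60/113; mL+mR=-11700/4633 → advance -1; mR−mL=60/41 → turn +1·90°
n=3: pose=(-1,-1,N); sL=40/39, sR=40/27; mL=-880/351, mR=-40/27; mL+mR=-1400/351 → advance -1; mR−mL=40/39 → turn +1·90°
n=4: pose=(-1,-2,W); sL=30/73, sR=15/17; mL=-1605/1241, mR=-15/17; mL+mR=-2700/1241 → advance -1; mR−mL=30/73 → turn +1·90°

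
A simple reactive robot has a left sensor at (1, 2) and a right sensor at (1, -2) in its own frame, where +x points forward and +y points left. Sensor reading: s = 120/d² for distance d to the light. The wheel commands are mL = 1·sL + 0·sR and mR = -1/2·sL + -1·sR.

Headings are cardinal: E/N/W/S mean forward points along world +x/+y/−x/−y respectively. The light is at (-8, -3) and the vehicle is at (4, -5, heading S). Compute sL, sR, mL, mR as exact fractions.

24/41 120/109 24/41 -6228/4469

left sensor world pos  = (6, -6); dL² = 205
right sensor world pos = (2, -6); dR² = 109
sL = 120/205 = 24/41
sR = 120/109 = 120/109
mL = 1·sL + 0·sR = 24/41
mR = -1/2·sL + -1·sR = -6228/4469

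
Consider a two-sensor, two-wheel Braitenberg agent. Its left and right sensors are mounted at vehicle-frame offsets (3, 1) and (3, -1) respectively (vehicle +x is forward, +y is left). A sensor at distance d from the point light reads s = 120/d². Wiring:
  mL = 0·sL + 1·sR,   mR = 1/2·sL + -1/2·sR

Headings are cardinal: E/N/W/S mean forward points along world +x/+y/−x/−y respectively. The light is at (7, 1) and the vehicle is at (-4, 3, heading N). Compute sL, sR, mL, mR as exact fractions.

120/169 24/25 24/25 -528/4225

left sensor world pos  = (-5, 6); dL² = 169
right sensor world pos = (-3, 6); dR² = 125
sL = 120/169 = 120/169
sR = 120/125 = 24/25
mL = 0·sL + 1·sR = 24/25
mR = 1/2·sL + -1/2·sR = -528/4225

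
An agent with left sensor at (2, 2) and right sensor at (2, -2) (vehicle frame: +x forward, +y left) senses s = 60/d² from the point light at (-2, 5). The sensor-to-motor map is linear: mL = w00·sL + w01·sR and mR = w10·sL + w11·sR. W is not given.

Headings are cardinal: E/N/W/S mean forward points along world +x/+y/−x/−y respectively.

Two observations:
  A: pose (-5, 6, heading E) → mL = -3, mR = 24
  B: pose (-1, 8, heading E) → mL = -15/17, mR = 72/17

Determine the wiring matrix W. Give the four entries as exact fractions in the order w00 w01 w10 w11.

obs A: pose=(-5,6,E) → sL=6, sR=30, mL=-3, mR=24
obs B: pose=(-1,8,E) → sL=30/17, sR=6, mL=-15/17, mR=72/17
sensor matrix S = [[6, 30], [30/17, 6]]; det S = -288/17
solve [mL_A; mL_B] = S·[w00; w01] and [mR_A; mR_B] = S·[w10; w11]:
  w00 = -1/2, w01 = 0, w10 = -1, w11 = 1

-1/2 0 -1 1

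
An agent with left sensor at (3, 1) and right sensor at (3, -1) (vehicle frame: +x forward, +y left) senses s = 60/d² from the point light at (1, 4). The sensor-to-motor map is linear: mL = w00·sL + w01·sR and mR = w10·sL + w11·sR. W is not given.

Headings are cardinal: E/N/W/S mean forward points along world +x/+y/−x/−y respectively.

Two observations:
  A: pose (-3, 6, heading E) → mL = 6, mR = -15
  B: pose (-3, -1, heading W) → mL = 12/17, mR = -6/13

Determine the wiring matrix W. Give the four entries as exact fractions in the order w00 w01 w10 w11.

obs A: pose=(-3,6,E) → sL=6, sR=30, mL=6, mR=-15
obs B: pose=(-3,-1,W) → sL=12/17, sR=12/13, mL=12/17, mR=-6/13
sensor matrix S = [[6, 30], [12/17, 12/13]]; det S = -3456/221
solve [mL_A; mL_B] = S·[w00; w01] and [mR_A; mR_B] = S·[w10; w11]:
  w00 = 1, w01 = 0, w10 = 0, w11 = -1/2

1 0 0 -1/2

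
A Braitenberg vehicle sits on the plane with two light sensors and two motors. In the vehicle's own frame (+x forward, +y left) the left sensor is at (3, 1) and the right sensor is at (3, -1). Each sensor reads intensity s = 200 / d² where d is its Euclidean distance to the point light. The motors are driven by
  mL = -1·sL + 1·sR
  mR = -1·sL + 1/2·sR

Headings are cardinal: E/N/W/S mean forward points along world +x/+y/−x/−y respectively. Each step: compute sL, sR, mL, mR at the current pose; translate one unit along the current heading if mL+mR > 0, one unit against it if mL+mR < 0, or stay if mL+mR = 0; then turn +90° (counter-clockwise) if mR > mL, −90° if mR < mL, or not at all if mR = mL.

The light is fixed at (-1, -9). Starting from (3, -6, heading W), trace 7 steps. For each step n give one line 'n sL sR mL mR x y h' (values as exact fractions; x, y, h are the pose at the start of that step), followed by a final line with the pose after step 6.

0 40 200/17 -480/17 -580/17 3 -6 W
1 50/13 25/9 -125/117 -575/234 4 -6 N
2 200/73 40/13 320/949 -1140/949 4 -7 E
3 100/13 20 160/13 30/13 3 -7 S
4 200 40 -160 -180 3 -8 W
5 25/4 50/13 -125/52 -225/52 4 -8 N
6 40/13 40/13 0 -20/13 4 -9 E
final 3 -9 S

n=0: pose=(3,-6,W); sL=40, sR=200/17; mL=-480/17, mR=-580/17; mL+mR=-1060/17 → advance -1; mR−mL=-100/17 → turn -1·90°
n=1: pose=(4,-6,N); sL=50/13, sR=25/9; mL=-125/117, mR=-575/234; mL+mR=-275/78 → advance -1; mR−mL=-25/18 → turn -1·90°
n=2: pose=(4,-7,E); sL=200/73, sR=40/13; mL=320/949, mR=-1140/949; mL+mR=-820/949 → advance -1; mR−mL=-20/13 → turn -1·90°
n=3: pose=(3,-7,S); sL=100/13, sR=20; mL=160/13, mR=30/13; mL+mR=190/13 → advance +1; mR−mL=-10 → turn -1·90°
n=4: pose=(3,-8,W); sL=200, sR=40; mL=-160, mR=-180; mL+mR=-340 → advance -1; mR−mL=-20 → turn -1·90°
n=5: pose=(4,-8,N); sL=25/4, sR=50/13; mL=-125/52, mR=-225/52; mL+mR=-175/26 → advance -1; mR−mL=-25/13 → turn -1·90°
n=6: pose=(4,-9,E); sL=40/13, sR=40/13; mL=0, mR=-20/13; mL+mR=-20/13 → advance -1; mR−mL=-20/13 → turn -1·90°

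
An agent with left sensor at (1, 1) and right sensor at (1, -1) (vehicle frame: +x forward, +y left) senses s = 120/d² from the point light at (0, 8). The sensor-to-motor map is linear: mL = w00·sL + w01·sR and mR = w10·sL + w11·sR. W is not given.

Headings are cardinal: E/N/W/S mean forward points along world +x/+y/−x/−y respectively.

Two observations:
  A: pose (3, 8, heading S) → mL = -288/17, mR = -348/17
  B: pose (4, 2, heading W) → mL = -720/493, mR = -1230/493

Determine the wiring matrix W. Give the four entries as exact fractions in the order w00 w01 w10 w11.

obs A: pose=(3,8,S) → sL=120/17, sR=24, mL=-288/17, mR=-348/17
obs B: pose=(4,2,W) → sL=60/29, sR=60/17, mL=-720/493, mR=-1230/493
sensor matrix S = [[120/17, 24], [60/29, 60/17]]; det S = -207360/8381
solve [mL_A; mL_B] = S·[w00; w01] and [mR_A; mR_B] = S·[w10; w11]:
  w00 = 1, w01 = -1, w10 = 1/2, w11 = -1

1 -1 1/2 -1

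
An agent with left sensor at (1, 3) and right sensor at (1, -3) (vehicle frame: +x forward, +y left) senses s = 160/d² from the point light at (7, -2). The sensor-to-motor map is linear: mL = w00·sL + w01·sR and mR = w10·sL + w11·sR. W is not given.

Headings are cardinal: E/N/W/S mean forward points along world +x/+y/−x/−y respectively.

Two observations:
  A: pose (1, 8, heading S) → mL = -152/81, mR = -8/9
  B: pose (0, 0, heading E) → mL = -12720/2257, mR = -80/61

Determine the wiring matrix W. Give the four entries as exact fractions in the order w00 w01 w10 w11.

-1/2 -1 -1/2 0

obs A: pose=(1,8,S) → sL=16/9, sR=80/81, mL=-152/81, mR=-8/9
obs B: pose=(0,0,E) → sL=160/61, sR=160/37, mL=-12720/2257, mR=-80/61
sensor matrix S = [[16/9, 80/81], [160/61, 160/37]]; det S = 931840/182817
solve [mL_A; mL_B] = S·[w00; w01] and [mR_A; mR_B] = S·[w10; w11]:
  w00 = -1/2, w01 = -1, w10 = -1/2, w11 = 0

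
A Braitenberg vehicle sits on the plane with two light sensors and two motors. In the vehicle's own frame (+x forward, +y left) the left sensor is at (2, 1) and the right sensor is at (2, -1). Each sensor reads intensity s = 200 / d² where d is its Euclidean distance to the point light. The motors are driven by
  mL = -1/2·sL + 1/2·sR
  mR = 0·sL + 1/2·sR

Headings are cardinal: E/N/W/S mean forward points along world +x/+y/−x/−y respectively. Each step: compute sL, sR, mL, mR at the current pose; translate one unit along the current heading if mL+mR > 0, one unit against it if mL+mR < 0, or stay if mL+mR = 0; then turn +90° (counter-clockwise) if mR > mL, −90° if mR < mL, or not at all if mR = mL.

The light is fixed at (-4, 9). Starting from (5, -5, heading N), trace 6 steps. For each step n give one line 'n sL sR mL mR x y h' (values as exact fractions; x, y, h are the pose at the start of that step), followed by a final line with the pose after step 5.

0 25/26 50/61 -225/3172 25/61 5 -5 N
1 40/49 200/193 1040/9457 100/193 5 -4 W
2 100/153 100/137 800/20961 50/137 4 -4 S
3 200/269 8/13 -224/3497 4/13 4 -5 E
4 25/26 50/61 -225/3172 25/61 5 -5 N
5 40/49 200/193 1040/9457 100/193 5 -4 W
final 4 -4 S

n=0: pose=(5,-5,N); sL=25/26, sR=50/61; mL=-225/3172, mR=25/61; mL+mR=1075/3172 → advance +1; mR−mL=25/52 → turn +1·90°
n=1: pose=(5,-4,W); sL=40/49, sR=200/193; mL=1040/9457, mR=100/193; mL+mR=5940/9457 → advance +1; mR−mL=20/49 → turn +1·90°
n=2: pose=(4,-4,S); sL=100/153, sR=100/137; mL=800/20961, mR=50/137; mL+mR=8450/20961 → advance +1; mR−mL=50/153 → turn +1·90°
n=3: pose=(4,-5,E); sL=200/269, sR=8/13; mL=-224/3497, mR=4/13; mL+mR=852/3497 → advance +1; mR−mL=100/269 → turn +1·90°
n=4: pose=(5,-5,N); sL=25/26, sR=50/61; mL=-225/3172, mR=25/61; mL+mR=1075/3172 → advance +1; mR−mL=25/52 → turn +1·90°
n=5: pose=(5,-4,W); sL=40/49, sR=200/193; mL=1040/9457, mR=100/193; mL+mR=5940/9457 → advance +1; mR−mL=20/49 → turn +1·90°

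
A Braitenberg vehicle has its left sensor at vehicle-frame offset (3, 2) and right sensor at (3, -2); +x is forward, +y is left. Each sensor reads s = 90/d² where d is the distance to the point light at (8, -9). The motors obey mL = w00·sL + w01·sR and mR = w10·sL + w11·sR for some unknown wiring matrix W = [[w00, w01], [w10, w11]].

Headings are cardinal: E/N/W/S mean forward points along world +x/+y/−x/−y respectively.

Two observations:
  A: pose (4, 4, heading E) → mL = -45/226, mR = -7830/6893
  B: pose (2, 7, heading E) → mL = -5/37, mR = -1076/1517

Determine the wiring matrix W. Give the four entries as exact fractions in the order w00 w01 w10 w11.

obs A: pose=(4,4,E) → sL=45/113, sR=45/61, mL=-45/226, mR=-7830/6893
obs B: pose=(2,7,E) → sL=10/37, sR=18/41, mL=-5/37, mR=-1076/1517
sensor matrix S = [[45/113, 45/61], [10/37, 18/41]]; det S = -256680/10456681
solve [mL_A; mL_B] = S·[w00; w01] and [mR_A; mR_B] = S·[w10; w11]:
  w00 = -1/2, w01 = 0, w10 = -1, w11 = -1

-1/2 0 -1 -1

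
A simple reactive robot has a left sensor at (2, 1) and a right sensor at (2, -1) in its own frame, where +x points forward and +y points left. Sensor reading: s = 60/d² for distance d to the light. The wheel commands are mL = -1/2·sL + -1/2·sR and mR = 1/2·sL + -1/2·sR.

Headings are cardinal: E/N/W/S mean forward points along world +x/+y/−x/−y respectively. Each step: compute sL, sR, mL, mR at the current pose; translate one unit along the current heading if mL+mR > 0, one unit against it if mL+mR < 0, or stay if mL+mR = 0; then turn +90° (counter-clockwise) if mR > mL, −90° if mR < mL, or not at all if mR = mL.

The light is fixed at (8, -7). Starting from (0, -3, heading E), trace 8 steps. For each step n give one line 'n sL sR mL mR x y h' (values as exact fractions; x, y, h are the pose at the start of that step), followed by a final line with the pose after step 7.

0 60/61 4/3 -212/183 -32/183 0 -3 E
1 15/34 3/5 -177/340 -27/340 -1 -3 N
2 12/25 60/137 -1572/3425 72/3425 -1 -4 W
3 6/5 30/41 -198/205 48/205 0 -4 S
4 60/61 4/3 -212/183 -32/183 0 -3 E
5 15/34 3/5 -177/340 -27/340 -1 -3 N
6 12/25 60/137 -1572/3425 72/3425 -1 -4 W
7 6/5 30/41 -198/205 48/205 0 -4 S
final 0 -3 E

n=0: pose=(0,-3,E); sL=60/61, sR=4/3; mL=-212/183, mR=-32/183; mL+mR=-4/3 → advance -1; mR−mL=60/61 → turn +1·90°
n=1: pose=(-1,-3,N); sL=15/34, sR=3/5; mL=-177/340, mR=-27/340; mL+mR=-3/5 → advance -1; mR−mL=15/34 → turn +1·90°
n=2: pose=(-1,-4,W); sL=12/25, sR=60/137; mL=-1572/3425, mR=72/3425; mL+mR=-60/137 → advance -1; mR−mL=12/25 → turn +1·90°
n=3: pose=(0,-4,S); sL=6/5, sR=30/41; mL=-198/205, mR=48/205; mL+mR=-30/41 → advance -1; mR−mL=6/5 → turn +1·90°
n=4: pose=(0,-3,E); sL=60/61, sR=4/3; mL=-212/183, mR=-32/183; mL+mR=-4/3 → advance -1; mR−mL=60/61 → turn +1·90°
n=5: pose=(-1,-3,N); sL=15/34, sR=3/5; mL=-177/340, mR=-27/340; mL+mR=-3/5 → advance -1; mR−mL=15/34 → turn +1·90°
n=6: pose=(-1,-4,W); sL=12/25, sR=60/137; mL=-1572/3425, mR=72/3425; mL+mR=-60/137 → advance -1; mR−mL=12/25 → turn +1·90°
n=7: pose=(0,-4,S); sL=6/5, sR=30/41; mL=-198/205, mR=48/205; mL+mR=-30/41 → advance -1; mR−mL=6/5 → turn +1·90°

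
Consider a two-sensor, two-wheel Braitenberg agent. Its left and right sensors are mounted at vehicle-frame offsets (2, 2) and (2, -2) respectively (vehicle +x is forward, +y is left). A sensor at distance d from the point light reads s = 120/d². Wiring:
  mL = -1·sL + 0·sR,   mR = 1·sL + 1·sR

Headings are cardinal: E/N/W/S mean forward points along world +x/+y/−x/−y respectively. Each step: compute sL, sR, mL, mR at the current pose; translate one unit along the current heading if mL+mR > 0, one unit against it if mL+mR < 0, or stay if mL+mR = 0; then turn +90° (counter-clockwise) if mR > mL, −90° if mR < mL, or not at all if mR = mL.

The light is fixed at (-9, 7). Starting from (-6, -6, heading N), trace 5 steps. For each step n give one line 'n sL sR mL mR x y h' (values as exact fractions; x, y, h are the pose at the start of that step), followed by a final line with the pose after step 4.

0 60/61 60/73 -60/61 8040/4453 -6 -6 N
1 120/197 120/101 -120/197 35760/19897 -6 -5 W
2 30/53 30/49 -30/53 3060/2597 -7 -5 S
3 120/137 120/241 -120/137 45360/33017 -7 -6 E
4 60/61 60/73 -60/61 8040/4453 -6 -6 N
final -6 -5 W

n=0: pose=(-6,-6,N); sL=60/61, sR=60/73; mL=-60/61, mR=8040/4453; mL+mR=60/73 → advance +1; mR−mL=12420/4453 → turn +1·90°
n=1: pose=(-6,-5,W); sL=120/197, sR=120/101; mL=-120/197, mR=35760/19897; mL+mR=120/101 → advance +1; mR−mL=47880/19897 → turn +1·90°
n=2: pose=(-7,-5,S); sL=30/53, sR=30/49; mL=-30/53, mR=3060/2597; mL+mR=30/49 → advance +1; mR−mL=4530/2597 → turn +1·90°
n=3: pose=(-7,-6,E); sL=120/137, sR=120/241; mL=-120/137, mR=45360/33017; mL+mR=120/241 → advance +1; mR−mL=74280/33017 → turn +1·90°
n=4: pose=(-6,-6,N); sL=60/61, sR=60/73; mL=-60/61, mR=8040/4453; mL+mR=60/73 → advance +1; mR−mL=12420/4453 → turn +1·90°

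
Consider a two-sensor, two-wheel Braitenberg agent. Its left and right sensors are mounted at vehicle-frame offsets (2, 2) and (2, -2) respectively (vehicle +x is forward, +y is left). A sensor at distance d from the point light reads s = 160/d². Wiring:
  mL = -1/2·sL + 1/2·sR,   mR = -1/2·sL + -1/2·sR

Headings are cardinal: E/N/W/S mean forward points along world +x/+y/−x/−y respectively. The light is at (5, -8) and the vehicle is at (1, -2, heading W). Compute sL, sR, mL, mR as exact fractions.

left sensor world pos  = (-1, -4); dL² = 52
right sensor world pos = (-1, 0); dR² = 100
sL = 160/52 = 40/13
sR = 160/100 = 8/5
mL = -1/2·sL + 1/2·sR = -48/65
mR = -1/2·sL + -1/2·sR = -152/65

40/13 8/5 -48/65 -152/65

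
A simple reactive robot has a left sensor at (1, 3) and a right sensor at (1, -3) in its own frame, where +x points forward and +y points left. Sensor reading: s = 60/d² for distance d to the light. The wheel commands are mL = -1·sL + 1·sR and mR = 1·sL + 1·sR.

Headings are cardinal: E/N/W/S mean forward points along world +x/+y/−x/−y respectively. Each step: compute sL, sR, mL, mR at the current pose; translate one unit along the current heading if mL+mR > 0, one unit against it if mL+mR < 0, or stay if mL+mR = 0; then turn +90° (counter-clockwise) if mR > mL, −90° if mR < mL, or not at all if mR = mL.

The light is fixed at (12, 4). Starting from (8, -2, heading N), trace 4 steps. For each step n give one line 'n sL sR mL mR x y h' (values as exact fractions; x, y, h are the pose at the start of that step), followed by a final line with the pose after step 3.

n=0: pose=(8,-2,N); sL=30/37, sR=30/13; mL=720/481, mR=1500/481; mL+mR=60/13 → advance +1; mR−mL=60/37 → turn +1·90°
n=1: pose=(8,-1,W); sL=60/89, sR=60/29; mL=3600/2581, mR=7080/2581; mL+mR=120/29 → advance +1; mR−mL=120/89 → turn +1·90°
n=2: pose=(7,-1,S); sL=3/2, sR=3/5; mL=-9/10, mR=21/10; mL+mR=6/5 → advance +1; mR−mL=3 → turn +1·90°
n=3: pose=(7,-2,E); sL=12/5, sR=60/97; mL=-864/485, mR=1464/485; mL+mR=120/97 → advance +1; mR−mL=24/5 → turn +1·90°

0 30/37 30/13 720/481 1500/481 8 -2 N
1 60/89 60/29 3600/2581 7080/2581 8 -1 W
2 3/2 3/5 -9/10 21/10 7 -1 S
3 12/5 60/97 -864/485 1464/485 7 -2 E
final 8 -2 N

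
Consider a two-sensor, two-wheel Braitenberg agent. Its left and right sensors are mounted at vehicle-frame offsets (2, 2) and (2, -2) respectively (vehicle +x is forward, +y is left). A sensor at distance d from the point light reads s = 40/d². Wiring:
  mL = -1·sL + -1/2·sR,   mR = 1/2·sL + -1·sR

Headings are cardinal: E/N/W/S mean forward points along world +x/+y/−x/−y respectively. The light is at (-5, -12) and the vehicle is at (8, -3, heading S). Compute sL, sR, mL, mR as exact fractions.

20/137 4/17 -614/2329 -378/2329

left sensor world pos  = (10, -5); dL² = 274
right sensor world pos = (6, -5); dR² = 170
sL = 40/274 = 20/137
sR = 40/170 = 4/17
mL = -1·sL + -1/2·sR = -614/2329
mR = 1/2·sL + -1·sR = -378/2329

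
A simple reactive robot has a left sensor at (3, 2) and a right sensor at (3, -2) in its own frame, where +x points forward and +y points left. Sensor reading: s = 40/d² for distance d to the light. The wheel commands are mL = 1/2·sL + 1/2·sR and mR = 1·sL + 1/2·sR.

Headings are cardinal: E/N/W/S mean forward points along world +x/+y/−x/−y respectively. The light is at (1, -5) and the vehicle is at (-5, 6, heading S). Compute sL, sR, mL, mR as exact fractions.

1/2 5/16 13/32 21/32

left sensor world pos  = (-3, 3); dL² = 80
right sensor world pos = (-7, 3); dR² = 128
sL = 40/80 = 1/2
sR = 40/128 = 5/16
mL = 1/2·sL + 1/2·sR = 13/32
mR = 1·sL + 1/2·sR = 21/32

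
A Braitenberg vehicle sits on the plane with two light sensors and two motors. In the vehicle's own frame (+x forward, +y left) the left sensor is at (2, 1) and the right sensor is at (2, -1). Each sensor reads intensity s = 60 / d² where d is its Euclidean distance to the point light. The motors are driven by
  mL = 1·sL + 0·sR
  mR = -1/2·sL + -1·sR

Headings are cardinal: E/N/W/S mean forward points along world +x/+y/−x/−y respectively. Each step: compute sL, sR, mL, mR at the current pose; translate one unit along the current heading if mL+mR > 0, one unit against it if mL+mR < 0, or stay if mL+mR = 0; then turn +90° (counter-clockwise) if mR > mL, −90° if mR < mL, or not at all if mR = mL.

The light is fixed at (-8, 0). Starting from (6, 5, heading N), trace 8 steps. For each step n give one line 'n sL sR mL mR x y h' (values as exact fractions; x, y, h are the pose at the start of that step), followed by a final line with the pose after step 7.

n=0: pose=(6,5,N); sL=30/109, sR=30/137; mL=30/109, mR=-5325/14933; mL+mR=-1215/14933 → advance -1; mR−mL=-9435/14933 → turn -1·90°
n=1: pose=(6,4,E); sL=60/281, sR=12/53; mL=60/281, mR=-4962/14893; mL+mR=-1782/14893 → advance -1; mR−mL=-8142/14893 → turn -1·90°
n=2: pose=(5,4,S); sL=3/10, sR=15/37; mL=3/10, mR=-411/740; mL+mR=-189/740 → advance -1; mR−mL=-633/740 → turn -1·90°
n=3: pose=(5,5,W); sL=60/137, sR=60/157; mL=60/137, mR=-12930/21509; mL+mR=-3510/21509 → advance -1; mR−mL=-22350/21509 → turn -1·90°
n=4: pose=(6,5,N); sL=30/109, sR=30/137; mL=30/109, mR=-5325/14933; mL+mR=-1215/14933 → advance -1; mR−mL=-9435/14933 → turn -1·90°
n=5: pose=(6,4,E); sL=60/281, sR=12/53; mL=60/281, mR=-4962/14893; mL+mR=-1782/14893 → advance -1; mR−mL=-8142/14893 → turn -1·90°
n=6: pose=(5,4,S); sL=3/10, sR=15/37; mL=3/10, mR=-411/740; mL+mR=-189/740 → advance -1; mR−mL=-633/740 → turn -1·90°
n=7: pose=(5,5,W); sL=60/137, sR=60/157; mL=60/137, mR=-12930/21509; mL+mR=-3510/21509 → advance -1; mR−mL=-22350/21509 → turn -1·90°

0 30/109 30/137 30/109 -5325/14933 6 5 N
1 60/281 12/53 60/281 -4962/14893 6 4 E
2 3/10 15/37 3/10 -411/740 5 4 S
3 60/137 60/157 60/137 -12930/21509 5 5 W
4 30/109 30/137 30/109 -5325/14933 6 5 N
5 60/281 12/53 60/281 -4962/14893 6 4 E
6 3/10 15/37 3/10 -411/740 5 4 S
7 60/137 60/157 60/137 -12930/21509 5 5 W
final 6 5 N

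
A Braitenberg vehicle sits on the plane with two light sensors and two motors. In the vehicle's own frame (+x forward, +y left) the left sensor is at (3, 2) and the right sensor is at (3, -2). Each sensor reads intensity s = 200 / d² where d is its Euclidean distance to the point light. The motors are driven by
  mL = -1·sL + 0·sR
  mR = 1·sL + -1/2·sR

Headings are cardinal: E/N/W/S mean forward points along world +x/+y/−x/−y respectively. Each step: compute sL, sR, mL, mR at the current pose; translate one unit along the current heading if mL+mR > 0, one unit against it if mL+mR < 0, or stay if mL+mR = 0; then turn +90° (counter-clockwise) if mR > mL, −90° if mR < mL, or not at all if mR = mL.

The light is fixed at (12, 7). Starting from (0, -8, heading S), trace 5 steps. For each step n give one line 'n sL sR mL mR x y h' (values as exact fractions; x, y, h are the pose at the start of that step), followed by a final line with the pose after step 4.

0 25/53 5/13 -25/53 385/1378 0 -8 S
1 8/9 200/337 -8/9 1796/3033 0 -7 E
2 100/173 100/121 -100/173 3450/20933 -1 -7 N
3 40/109 8/17 -40/109 244/1853 -1 -8 W
4 25/53 5/13 -25/53 385/1378 0 -8 S
final 0 -7 E

n=0: pose=(0,-8,S); sL=25/53, sR=5/13; mL=-25/53, mR=385/1378; mL+mR=-5/26 → advance -1; mR−mL=1035/1378 → turn +1·90°
n=1: pose=(0,-7,E); sL=8/9, sR=200/337; mL=-8/9, mR=1796/3033; mL+mR=-100/337 → advance -1; mR−mL=4492/3033 → turn +1·90°
n=2: pose=(-1,-7,N); sL=100/173, sR=100/121; mL=-100/173, mR=3450/20933; mL+mR=-50/121 → advance -1; mR−mL=15550/20933 → turn +1·90°
n=3: pose=(-1,-8,W); sL=40/109, sR=8/17; mL=-40/109, mR=244/1853; mL+mR=-4/17 → advance -1; mR−mL=924/1853 → turn +1·90°
n=4: pose=(0,-8,S); sL=25/53, sR=5/13; mL=-25/53, mR=385/1378; mL+mR=-5/26 → advance -1; mR−mL=1035/1378 → turn +1·90°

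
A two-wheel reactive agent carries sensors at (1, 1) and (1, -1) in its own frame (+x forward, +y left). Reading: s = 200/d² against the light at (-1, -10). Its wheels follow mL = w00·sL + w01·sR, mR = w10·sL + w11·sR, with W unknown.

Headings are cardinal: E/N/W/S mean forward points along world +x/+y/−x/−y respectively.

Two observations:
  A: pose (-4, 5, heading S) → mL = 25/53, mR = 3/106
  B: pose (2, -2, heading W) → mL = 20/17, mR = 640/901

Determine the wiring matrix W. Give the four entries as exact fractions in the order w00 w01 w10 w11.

obs A: pose=(-4,5,S) → sL=1, sR=50/53, mL=25/53, mR=3/106
obs B: pose=(2,-2,W) → sL=200/53, sR=40/17, mL=20/17, mR=640/901
sensor matrix S = [[1, 50/53], [200/53, 40/17]]; det S = -57640/47753
solve [mL_A; mL_B] = S·[w00; w01] and [mR_A; mR_B] = S·[w10; w11]:
  w00 = 0, w01 = 1/2, w10 = 1/2, w11 = -1/2

0 1/2 1/2 -1/2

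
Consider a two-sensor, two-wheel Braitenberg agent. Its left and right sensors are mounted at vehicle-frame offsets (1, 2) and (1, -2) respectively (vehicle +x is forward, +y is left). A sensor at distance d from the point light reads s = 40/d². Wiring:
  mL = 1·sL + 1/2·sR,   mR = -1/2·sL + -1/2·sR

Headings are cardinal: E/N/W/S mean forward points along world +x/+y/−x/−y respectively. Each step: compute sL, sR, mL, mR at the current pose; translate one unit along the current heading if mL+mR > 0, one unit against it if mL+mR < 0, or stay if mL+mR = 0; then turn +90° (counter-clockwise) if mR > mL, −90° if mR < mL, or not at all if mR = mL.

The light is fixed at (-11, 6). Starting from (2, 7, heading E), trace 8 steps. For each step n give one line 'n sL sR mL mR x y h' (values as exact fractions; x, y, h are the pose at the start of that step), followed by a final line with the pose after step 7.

n=0: pose=(2,7,E); sL=8/41, sR=40/197; mL=2396/8077, mR=-1608/8077; mL+mR=4/41 → advance +1; mR−mL=-4004/8077 → turn -1·90°
n=1: pose=(3,7,S); sL=5/32, sR=5/18; mL=85/288, mR=-125/576; mL+mR=5/64 → advance +1; mR−mL=-295/576 → turn -1·90°
n=2: pose=(3,6,W); sL=40/173, sR=40/173; mL=60/173, mR=-40/173; mL+mR=20/173 → advance +1; mR−mL=-100/173 → turn -1·90°
n=3: pose=(2,6,N); sL=20/61, sR=20/113; mL=2870/6893, mR=-1740/6893; mL+mR=10/61 → advance +1; mR−mL=-4610/6893 → turn -1·90°
n=4: pose=(2,7,E); sL=8/41, sR=40/197; mL=2396/8077, mR=-1608/8077; mL+mR=4/41 → advance +1; mR−mL=-4004/8077 → turn -1·90°
n=5: pose=(3,7,S); sL=5/32, sR=5/18; mL=85/288, mR=-125/576; mL+mR=5/64 → advance +1; mR−mL=-295/576 → turn -1·90°
n=6: pose=(3,6,W); sL=40/173, sR=40/173; mL=60/173, mR=-40/173; mL+mR=20/173 → advance +1; mR−mL=-100/173 → turn -1·90°
n=7: pose=(2,6,N); sL=20/61, sR=20/113; mL=2870/6893, mR=-1740/6893; mL+mR=10/61 → advance +1; mR−mL=-4610/6893 → turn -1·90°

0 8/41 40/197 2396/8077 -1608/8077 2 7 E
1 5/32 5/18 85/288 -125/576 3 7 S
2 40/173 40/173 60/173 -40/173 3 6 W
3 20/61 20/113 2870/6893 -1740/6893 2 6 N
4 8/41 40/197 2396/8077 -1608/8077 2 7 E
5 5/32 5/18 85/288 -125/576 3 7 S
6 40/173 40/173 60/173 -40/173 3 6 W
7 20/61 20/113 2870/6893 -1740/6893 2 6 N
final 2 7 E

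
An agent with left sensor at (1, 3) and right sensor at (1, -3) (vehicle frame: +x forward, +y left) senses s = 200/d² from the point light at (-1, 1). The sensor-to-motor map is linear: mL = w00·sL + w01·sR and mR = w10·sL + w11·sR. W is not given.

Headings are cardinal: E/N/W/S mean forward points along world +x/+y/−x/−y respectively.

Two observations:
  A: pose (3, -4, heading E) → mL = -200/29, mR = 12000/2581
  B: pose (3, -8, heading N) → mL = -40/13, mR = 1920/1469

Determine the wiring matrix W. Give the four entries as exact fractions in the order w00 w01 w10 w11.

-1 0 1 -1

obs A: pose=(3,-4,E) → sL=200/29, sR=200/89, mL=-200/29, mR=12000/2581
obs B: pose=(3,-8,N) → sL=40/13, sR=200/113, mL=-40/13, mR=1920/1469
sensor matrix S = [[200/29, 200/89], [40/13, 200/113]]; det S = 20064000/3791489
solve [mL_A; mL_B] = S·[w00; w01] and [mR_A; mR_B] = S·[w10; w11]:
  w00 = -1, w01 = 0, w10 = 1, w11 = -1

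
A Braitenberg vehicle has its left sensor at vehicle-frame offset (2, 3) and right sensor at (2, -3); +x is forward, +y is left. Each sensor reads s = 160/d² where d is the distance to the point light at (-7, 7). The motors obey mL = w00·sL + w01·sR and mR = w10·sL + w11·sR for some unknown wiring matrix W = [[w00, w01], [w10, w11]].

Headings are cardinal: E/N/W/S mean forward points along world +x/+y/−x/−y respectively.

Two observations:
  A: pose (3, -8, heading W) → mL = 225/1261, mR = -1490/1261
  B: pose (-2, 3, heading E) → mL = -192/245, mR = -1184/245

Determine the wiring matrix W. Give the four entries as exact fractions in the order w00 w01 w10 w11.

obs A: pose=(3,-8,W) → sL=40/97, sR=10/13, mL=225/1261, mR=-1490/1261
obs B: pose=(-2,3,E) → sL=16/5, sR=80/49, mL=-192/245, mR=-1184/245
sensor matrix S = [[40/97, 10/13], [16/5, 80/49]]; det S = -110496/61789
solve [mL_A; mL_B] = S·[w00; w01] and [mR_A; mR_B] = S·[w10; w11]:
  w00 = -1/2, w01 = 1/2, w10 = -1, w11 = -1

-1/2 1/2 -1 -1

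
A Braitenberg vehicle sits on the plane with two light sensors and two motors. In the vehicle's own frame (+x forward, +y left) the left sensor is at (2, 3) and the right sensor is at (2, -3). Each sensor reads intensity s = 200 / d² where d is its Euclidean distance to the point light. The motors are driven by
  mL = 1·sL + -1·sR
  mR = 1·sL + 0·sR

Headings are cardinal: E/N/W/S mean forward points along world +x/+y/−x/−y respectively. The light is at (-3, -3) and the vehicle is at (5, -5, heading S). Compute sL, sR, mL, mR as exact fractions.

200/137 200/41 -19200/5617 200/137

left sensor world pos  = (8, -7); dL² = 137
right sensor world pos = (2, -7); dR² = 41
sL = 200/137 = 200/137
sR = 200/41 = 200/41
mL = 1·sL + -1·sR = -19200/5617
mR = 1·sL + 0·sR = 200/137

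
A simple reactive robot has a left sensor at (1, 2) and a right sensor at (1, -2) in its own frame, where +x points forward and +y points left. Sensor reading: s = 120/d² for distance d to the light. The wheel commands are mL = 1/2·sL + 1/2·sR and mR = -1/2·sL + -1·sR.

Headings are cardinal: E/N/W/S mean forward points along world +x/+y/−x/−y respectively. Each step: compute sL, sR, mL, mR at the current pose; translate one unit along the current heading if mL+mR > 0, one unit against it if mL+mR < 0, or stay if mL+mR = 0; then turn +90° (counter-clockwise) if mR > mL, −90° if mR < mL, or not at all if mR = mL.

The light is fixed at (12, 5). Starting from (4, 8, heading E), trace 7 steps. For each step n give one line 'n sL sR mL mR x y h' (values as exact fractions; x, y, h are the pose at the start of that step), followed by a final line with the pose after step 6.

0 60/37 12/5 372/185 -594/185 4 8 E
1 120/53 24/25 2136/1325 -2772/1325 3 8 S
2 15/13 15/17 225/221 -645/442 3 9 W
3 24/25 120/61 2232/1525 -3732/1525 4 9 N
4 60/37 12/5 372/185 -594/185 4 8 E
5 120/53 24/25 2136/1325 -2772/1325 3 8 S
6 15/13 15/17 225/221 -645/442 3 9 W
final 4 9 N

n=0: pose=(4,8,E); sL=60/37, sR=12/5; mL=372/185, mR=-594/185; mL+mR=-6/5 → advance -1; mR−mL=-966/185 → turn -1·90°
n=1: pose=(3,8,S); sL=120/53, sR=24/25; mL=2136/1325, mR=-2772/1325; mL+mR=-12/25 → advance -1; mR−mL=-4908/1325 → turn -1·90°
n=2: pose=(3,9,W); sL=15/13, sR=15/17; mL=225/221, mR=-645/442; mL+mR=-15/34 → advance -1; mR−mL=-1095/442 → turn -1·90°
n=3: pose=(4,9,N); sL=24/25, sR=120/61; mL=2232/1525, mR=-3732/1525; mL+mR=-60/61 → advance -1; mR−mL=-5964/1525 → turn -1·90°
n=4: pose=(4,8,E); sL=60/37, sR=12/5; mL=372/185, mR=-594/185; mL+mR=-6/5 → advance -1; mR−mL=-966/185 → turn -1·90°
n=5: pose=(3,8,S); sL=120/53, sR=24/25; mL=2136/1325, mR=-2772/1325; mL+mR=-12/25 → advance -1; mR−mL=-4908/1325 → turn -1·90°
n=6: pose=(3,9,W); sL=15/13, sR=15/17; mL=225/221, mR=-645/442; mL+mR=-15/34 → advance -1; mR−mL=-1095/442 → turn -1·90°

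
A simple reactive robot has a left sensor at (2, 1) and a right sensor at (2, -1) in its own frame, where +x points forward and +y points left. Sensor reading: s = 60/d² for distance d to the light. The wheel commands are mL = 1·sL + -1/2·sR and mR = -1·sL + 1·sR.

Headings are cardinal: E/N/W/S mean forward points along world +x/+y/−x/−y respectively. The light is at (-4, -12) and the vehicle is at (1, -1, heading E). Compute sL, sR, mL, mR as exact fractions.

left sensor world pos  = (3, 0); dL² = 193
right sensor world pos = (3, -2); dR² = 149
sL = 60/193 = 60/193
sR = 60/149 = 60/149
mL = 1·sL + -1/2·sR = 3150/28757
mR = -1·sL + 1·sR = 2640/28757

60/193 60/149 3150/28757 2640/28757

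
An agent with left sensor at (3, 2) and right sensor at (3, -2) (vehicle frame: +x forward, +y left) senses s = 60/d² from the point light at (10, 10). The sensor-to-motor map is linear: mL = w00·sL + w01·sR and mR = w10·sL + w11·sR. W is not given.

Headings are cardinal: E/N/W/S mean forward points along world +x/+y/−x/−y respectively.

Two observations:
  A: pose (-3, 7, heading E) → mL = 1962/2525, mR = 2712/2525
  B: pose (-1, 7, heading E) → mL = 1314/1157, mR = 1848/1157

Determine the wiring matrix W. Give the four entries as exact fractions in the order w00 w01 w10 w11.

1/2 1 1 1

obs A: pose=(-3,7,E) → sL=60/101, sR=12/25, mL=1962/2525, mR=2712/2525
obs B: pose=(-1,7,E) → sL=12/13, sR=60/89, mL=1314/1157, mR=1848/1157
sensor matrix S = [[60/101, 12/25], [12/13, 60/89]]; det S = -124416/2921425
solve [mL_A; mL_B] = S·[w00; w01] and [mR_A; mR_B] = S·[w10; w11]:
  w00 = 1/2, w01 = 1, w10 = 1, w11 = 1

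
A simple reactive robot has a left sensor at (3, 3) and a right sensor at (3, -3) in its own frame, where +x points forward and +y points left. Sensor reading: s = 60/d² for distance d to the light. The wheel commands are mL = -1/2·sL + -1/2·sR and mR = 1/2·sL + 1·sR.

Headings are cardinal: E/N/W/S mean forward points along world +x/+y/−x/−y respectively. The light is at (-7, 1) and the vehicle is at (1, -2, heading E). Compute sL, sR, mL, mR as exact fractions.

left sensor world pos  = (4, 1); dL² = 121
right sensor world pos = (4, -5); dR² = 157
sL = 60/121 = 60/121
sR = 60/157 = 60/157
mL = -1/2·sL + -1/2·sR = -8340/18997
mR = 1/2·sL + 1·sR = 11970/18997

60/121 60/157 -8340/18997 11970/18997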